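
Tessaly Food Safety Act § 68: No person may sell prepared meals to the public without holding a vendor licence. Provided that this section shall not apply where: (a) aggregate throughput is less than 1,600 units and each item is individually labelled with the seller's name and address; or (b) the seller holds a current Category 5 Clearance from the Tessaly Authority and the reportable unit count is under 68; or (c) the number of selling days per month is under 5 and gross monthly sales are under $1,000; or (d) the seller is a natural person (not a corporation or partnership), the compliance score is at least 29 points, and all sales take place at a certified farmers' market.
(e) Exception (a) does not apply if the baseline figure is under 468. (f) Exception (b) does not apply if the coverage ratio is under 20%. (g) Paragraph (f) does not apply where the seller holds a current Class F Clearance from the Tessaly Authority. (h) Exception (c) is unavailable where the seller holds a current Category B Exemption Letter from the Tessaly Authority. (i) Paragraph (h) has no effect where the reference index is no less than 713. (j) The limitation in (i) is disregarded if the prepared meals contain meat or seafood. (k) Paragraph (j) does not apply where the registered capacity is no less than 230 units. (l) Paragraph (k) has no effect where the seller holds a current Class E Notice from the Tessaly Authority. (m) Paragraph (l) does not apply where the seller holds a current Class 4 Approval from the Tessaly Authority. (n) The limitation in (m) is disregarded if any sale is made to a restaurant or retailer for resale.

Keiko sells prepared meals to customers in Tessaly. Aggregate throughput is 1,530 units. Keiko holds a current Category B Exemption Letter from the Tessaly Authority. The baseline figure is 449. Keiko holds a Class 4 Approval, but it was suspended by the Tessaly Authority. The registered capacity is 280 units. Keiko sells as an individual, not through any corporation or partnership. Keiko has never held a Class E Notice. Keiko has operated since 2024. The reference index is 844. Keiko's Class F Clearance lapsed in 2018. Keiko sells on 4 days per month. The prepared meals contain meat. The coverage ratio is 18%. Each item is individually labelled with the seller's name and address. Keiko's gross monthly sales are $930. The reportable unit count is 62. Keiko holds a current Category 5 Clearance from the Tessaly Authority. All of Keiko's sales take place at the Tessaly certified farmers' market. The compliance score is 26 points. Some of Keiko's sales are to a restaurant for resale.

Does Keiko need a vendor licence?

Exception (a)'s conditions are all satisfied: aggregate throughput is 1,530 units, less than the 1,600 units limit; items are individually labelled. But: (e) is triggered — the baseline figure is 449, under the 468 limit. So (a) is unavailable.
All of (b)'s requirements are met (a current Category 5 Clearance is held; the reportable unit count is 62, under the 68 limit). But: (f) operates against (b): the coverage ratio is 18%, under the 20% limit. (g) is not triggered (there is no Class F Clearance in force), so (f) stands. Exception (b) does not apply.
Exception (c)'s conditions are all satisfied: the number of selling days per month is 4, under the 5 limit; gross monthly sales are $930, under the $1,000 limit. Under paragraphs (h)–(n): (h) is engaged (a current Category B Exemption Letter is held), but is displaced by (i): (i) operates against (h): the reference index is 844, meeting the 713 threshold. (j) would limit (i) — the prepared meals contain meat — but (k) sets (j) aside: (k) is engaged — the registered capacity is 280 units, meeting the 230 units threshold. (l), which would lift (k), is not triggered — the Class E Notice is not current. Exception (c) stands.
Exception (d) fails — the compliance score is 26 points, short of 29 points.

No — exception (c) applies; Keiko is not required to hold a vendor licence.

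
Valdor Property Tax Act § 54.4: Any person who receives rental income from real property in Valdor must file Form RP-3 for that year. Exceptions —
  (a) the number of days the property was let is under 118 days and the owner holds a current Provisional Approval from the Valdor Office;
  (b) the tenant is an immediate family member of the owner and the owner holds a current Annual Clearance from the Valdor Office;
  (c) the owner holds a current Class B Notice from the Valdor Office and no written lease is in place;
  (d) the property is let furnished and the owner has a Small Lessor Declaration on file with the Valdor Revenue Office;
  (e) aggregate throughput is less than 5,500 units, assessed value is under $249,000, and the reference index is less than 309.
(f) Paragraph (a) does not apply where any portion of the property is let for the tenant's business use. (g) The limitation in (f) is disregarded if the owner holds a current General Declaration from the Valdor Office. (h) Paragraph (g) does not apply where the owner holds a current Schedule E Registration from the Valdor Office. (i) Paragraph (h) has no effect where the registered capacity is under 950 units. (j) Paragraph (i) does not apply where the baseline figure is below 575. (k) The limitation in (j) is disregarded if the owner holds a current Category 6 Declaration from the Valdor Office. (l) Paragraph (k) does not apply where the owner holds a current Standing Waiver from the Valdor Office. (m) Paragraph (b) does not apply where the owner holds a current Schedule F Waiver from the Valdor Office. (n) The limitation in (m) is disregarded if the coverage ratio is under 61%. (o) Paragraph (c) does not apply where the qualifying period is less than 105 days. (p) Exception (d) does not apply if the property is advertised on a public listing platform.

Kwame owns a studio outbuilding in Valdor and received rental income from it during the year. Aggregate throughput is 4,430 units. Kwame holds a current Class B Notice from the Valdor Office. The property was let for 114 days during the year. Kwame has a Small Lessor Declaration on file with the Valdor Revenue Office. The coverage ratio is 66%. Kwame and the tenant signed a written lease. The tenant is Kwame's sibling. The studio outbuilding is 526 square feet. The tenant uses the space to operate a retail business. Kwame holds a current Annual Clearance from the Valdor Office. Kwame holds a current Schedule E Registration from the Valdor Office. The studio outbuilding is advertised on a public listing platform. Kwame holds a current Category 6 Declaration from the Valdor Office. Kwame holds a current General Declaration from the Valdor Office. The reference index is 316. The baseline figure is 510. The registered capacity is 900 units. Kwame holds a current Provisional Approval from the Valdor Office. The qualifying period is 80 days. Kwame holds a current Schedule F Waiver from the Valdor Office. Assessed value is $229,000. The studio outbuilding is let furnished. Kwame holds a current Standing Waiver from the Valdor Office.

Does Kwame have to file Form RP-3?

Yes — Kwame must file Form RP-3.

All of (a)'s requirements are met (the number of days the property was let is 114 days, under the 118 days limit; a current Provisional Approval is held). But applying paragraphs (f)–(l): (f) operates against (a): the space is let for business use. (g) would limit (f) — a current General Declaration is held — but (h) sets (g) aside: (h) operates against (g): a current Schedule E Registration is held. (i) is triggered (the registered capacity is 900 units, under the 950 units limit), but is overridden by (j): (j) operates against (i): the baseline figure is 510, below the 575 limit. (k) would limit (j) — a current Category 6 Declaration is held — but (l) sets (k) aside: (l) is engaged — a current Standing Waiver is held. So (a) is unavailable.
Exception (b): the tenant is an immediate family member; a current Annual Clearance is held — every condition holds. However, paragraphs (m)–(n) must be considered: (m) operates against (b): a current Schedule F Waiver is held. (n) does not operate here (the coverage ratio is 66%, not under 61%), so (m) stands. So (b) is unavailable.
Exception (c) fails — a written lease is in place.
All of (d)'s requirements are met (the property is let furnished; a Small Lessor Declaration is on file). However, paragraph (p) must be considered: (p) operates against (d): the property is publicly advertised. (d) is therefore removed.
Exception (e) fails — the reference index is 316, not less than 309.
No exception is made out. Kwame falls within the general rule.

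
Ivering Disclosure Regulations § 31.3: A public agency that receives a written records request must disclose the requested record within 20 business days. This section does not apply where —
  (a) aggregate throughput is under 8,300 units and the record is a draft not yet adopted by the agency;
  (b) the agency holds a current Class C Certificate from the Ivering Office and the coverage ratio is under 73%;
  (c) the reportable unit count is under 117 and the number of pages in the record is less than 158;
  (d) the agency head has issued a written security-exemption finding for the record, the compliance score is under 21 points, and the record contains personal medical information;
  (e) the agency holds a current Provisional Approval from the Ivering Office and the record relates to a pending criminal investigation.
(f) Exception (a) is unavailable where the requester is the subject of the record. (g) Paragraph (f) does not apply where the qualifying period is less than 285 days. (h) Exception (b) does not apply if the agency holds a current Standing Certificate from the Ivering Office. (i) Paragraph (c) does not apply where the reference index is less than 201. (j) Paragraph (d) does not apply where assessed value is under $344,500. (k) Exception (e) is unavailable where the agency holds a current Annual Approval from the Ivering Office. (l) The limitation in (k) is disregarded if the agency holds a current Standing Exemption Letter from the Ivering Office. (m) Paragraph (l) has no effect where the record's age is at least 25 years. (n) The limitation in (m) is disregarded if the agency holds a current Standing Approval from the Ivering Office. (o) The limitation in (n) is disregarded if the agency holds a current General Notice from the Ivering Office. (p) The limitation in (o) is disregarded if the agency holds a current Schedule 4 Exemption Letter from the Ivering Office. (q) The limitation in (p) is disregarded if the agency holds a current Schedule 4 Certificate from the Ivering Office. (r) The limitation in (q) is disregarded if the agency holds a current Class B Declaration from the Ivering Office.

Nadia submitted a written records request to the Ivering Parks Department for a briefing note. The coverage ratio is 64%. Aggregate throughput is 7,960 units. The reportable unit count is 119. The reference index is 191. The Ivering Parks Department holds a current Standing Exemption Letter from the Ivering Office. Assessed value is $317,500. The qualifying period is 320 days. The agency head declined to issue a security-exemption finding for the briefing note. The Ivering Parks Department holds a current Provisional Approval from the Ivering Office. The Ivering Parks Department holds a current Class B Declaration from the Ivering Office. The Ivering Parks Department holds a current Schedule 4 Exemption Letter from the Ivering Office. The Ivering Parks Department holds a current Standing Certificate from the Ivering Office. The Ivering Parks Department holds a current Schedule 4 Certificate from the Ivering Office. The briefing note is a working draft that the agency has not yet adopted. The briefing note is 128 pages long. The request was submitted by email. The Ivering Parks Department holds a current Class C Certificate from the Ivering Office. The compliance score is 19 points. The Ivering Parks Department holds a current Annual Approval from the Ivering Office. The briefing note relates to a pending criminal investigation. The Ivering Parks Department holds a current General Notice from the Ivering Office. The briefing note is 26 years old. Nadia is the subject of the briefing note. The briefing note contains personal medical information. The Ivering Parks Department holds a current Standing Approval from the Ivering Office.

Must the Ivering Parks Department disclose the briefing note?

Exception (a)'s conditions are all satisfied: aggregate throughput is 7,960 units, under the 8,300 units limit; the briefing note is an unadopted draft. However, paragraphs (f)–(g) must be considered: (f) operates against (a): Nadia is the subject of the briefing note. (g) is not triggered (the qualifying period is 320 days, not less than 285 days), so (f) stands. Exception (a) does not apply.
Exception (b) is satisfied on its face — a current Class C Certificate is held; the coverage ratio is 64%, under the 73% limit. But applying paragraph (h): (h) operates against (b): a current Standing Certificate is held. Exception (b) does not apply.
Exception (c) does not apply: the reportable unit count is 119, not under 117.
Exception (d) does not apply: the agency head declined to issue a security-exemption finding.
Exception (e) is satisfied on its face — a current Provisional Approval is held; the briefing note relates to a pending investigation. As to paragraphs (k)–(r): (k) would limit (e) — a current Annual Approval is held — but (l) sets (k) aside: (l) operates against (k): a current Standing Exemption Letter is held. (m) applies (the record's age is 26 years, meeting the 25 years threshold), but is itself disapplied by (n): (n) is triggered — a current Standing Approval is held. (o) is triggered (a current General Notice is held), but yields to (p): (p) operates against (o): a current Schedule 4 Exemption Letter is held. (q) would limit (p) — a current Schedule 4 Certificate is held — but (r) sets (q) aside: (r) applies — a current Class B Declaration is held. (e) remains available.

No — exception (e) applies; the Ivering Parks Department is not required to disclose the briefing note.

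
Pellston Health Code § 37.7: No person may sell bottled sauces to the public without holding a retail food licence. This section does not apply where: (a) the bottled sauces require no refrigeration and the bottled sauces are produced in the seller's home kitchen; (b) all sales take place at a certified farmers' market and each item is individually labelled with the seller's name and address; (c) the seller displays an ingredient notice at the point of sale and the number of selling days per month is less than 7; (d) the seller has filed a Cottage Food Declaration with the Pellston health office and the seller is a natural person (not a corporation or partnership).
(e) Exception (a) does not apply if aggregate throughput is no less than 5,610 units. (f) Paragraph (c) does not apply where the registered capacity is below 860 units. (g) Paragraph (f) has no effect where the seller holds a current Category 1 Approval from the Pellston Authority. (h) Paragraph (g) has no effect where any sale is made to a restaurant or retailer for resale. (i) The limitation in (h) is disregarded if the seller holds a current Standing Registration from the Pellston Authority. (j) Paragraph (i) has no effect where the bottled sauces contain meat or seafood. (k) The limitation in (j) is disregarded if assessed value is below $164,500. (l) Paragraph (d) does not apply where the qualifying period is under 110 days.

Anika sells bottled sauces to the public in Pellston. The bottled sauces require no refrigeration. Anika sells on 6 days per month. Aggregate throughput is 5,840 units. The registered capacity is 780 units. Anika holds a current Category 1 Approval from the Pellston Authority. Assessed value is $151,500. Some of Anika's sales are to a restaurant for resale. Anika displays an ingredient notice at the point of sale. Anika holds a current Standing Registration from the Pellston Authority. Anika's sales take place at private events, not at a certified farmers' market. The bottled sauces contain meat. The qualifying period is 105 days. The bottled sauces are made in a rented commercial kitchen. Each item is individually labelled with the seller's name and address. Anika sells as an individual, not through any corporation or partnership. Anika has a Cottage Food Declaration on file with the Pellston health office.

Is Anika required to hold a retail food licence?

Exception (a) requires that the bottled sauces are produced in the seller's home kitchen; but the bottled sauces are made in a commercial kitchen, not a home kitchen, so (a) is unavailable.
Exception (b) does not apply: sales are at private events, not a certified farmers' market.
All of (c)'s requirements are met (an ingredient notice is displayed; the number of selling days per month is 6, less than the 7 limit). Under paragraphs (f)–(k): (f) would limit (c) — the registered capacity is 780 units, below the 860 units limit — but (g) sets (f) aside: (g) operates against (f): a current Category 1 Approval is held. (h) would limit (g) — some sales are to a restaurant for resale — but (i) sets (h) aside: (i) operates against (h): a current Standing Registration is held. (j) operates (the bottled sauces contain meat), but is set aside by (k): (k) operates against (j): assessed value is $151,500, below the $164,500 limit. (c) remains available.
All of (d)'s requirements are met (a Cottage Food Declaration is on file; the seller is a natural person). But: (l) applies — the qualifying period is 105 days, under the 110 days limit. (d) is therefore removed.

No — exception (c) applies; Anika is not required to hold a retail food licence.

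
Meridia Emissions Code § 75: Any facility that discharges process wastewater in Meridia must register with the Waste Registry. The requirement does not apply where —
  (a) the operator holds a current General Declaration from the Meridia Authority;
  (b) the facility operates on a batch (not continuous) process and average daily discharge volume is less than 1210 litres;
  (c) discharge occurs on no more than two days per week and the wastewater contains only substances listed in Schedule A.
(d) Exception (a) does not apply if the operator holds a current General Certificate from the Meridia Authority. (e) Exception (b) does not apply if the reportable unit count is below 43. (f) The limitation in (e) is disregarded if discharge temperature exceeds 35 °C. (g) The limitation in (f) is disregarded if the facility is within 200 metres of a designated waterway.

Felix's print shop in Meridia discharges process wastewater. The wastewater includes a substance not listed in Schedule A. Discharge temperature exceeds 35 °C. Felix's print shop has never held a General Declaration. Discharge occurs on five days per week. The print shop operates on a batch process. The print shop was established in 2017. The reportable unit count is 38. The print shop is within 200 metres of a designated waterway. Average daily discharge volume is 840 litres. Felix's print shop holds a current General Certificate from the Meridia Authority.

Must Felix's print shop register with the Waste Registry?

Yes — Felix's print shop must register with the Waste Registry.

Exception (a) does not apply: there is no General Declaration in force.
Exception (b)'s conditions are all satisfied: the facility operates on a batch process; average daily discharge volume is 840 litres, less than the 1210 litres limit. Turning to paragraphs (e)–(g): (e) operates against (b): the reportable unit count is 38, below the 43 limit. (f) is triggered (discharge temperature exceeds 35 °C), but yields to (g): (g) operates against (f): the print shop is within 200 m of a designated waterway. (b) is therefore removed.
Exception (c) does not apply: discharge occurs on five days per week.
None of the exceptions is available; § 75 applies in full.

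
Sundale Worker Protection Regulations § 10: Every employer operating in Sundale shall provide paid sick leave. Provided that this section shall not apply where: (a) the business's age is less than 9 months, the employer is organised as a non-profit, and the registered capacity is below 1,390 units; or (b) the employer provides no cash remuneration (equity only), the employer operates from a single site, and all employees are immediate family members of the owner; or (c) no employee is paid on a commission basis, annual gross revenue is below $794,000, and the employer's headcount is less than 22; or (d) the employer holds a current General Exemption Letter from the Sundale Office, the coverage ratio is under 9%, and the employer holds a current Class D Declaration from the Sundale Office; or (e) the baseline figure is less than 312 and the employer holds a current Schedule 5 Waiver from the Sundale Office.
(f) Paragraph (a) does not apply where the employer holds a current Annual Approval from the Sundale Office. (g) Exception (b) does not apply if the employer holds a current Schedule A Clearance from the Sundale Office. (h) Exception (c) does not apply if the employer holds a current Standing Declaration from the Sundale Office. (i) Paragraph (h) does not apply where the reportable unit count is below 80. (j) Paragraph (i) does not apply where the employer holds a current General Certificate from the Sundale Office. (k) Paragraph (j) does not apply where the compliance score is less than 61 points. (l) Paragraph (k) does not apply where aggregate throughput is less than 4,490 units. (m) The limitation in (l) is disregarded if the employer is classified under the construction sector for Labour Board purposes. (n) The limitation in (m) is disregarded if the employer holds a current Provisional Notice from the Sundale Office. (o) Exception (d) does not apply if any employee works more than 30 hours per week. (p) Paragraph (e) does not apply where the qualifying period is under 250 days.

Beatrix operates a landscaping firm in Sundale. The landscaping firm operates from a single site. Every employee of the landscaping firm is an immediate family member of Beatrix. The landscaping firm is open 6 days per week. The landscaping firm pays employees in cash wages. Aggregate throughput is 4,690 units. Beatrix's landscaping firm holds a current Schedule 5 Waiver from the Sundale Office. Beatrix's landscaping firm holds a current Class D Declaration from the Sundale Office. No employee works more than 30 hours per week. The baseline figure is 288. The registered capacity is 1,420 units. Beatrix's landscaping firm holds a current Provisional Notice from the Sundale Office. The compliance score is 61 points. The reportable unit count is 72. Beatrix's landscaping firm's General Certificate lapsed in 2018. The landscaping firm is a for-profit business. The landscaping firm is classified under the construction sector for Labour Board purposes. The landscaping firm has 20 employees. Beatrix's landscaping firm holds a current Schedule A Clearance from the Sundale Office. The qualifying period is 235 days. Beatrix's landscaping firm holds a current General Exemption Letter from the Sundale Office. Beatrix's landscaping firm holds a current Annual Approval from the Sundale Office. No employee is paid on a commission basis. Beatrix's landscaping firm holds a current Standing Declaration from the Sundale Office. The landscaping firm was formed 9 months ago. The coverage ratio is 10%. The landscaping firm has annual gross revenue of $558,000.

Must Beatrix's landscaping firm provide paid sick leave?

No — exception (c) applies; Beatrix's landscaping firm is not required to provide paid sick leave.

Exception (a) does not apply: the business's age is 9 months, not less than 9 months.
Exception (b) fails — employees are paid cash wages.
Exception (c) is satisfied on its face — no employee is paid on commission; annual gross revenue is $558,000, below the $794,000 limit; the employer's headcount is 20, less than the 22 limit. Under paragraphs (h)–(n): (h) is triggered (a current Standing Declaration is held), but is displaced by (i): (i) operates against (h): the reportable unit count is 72, below the 80 limit. (j), which would lift (i), does not operate here — no current General Certificate is held. Exception (c) stands.
Exception (d) does not apply: the coverage ratio is 10%, not under 9%.
Exception (e)'s conditions are all satisfied: the baseline figure is 288, less than the 312 limit; a current Schedule 5 Waiver is held. But applying paragraph (p): (p) operates against (e): the qualifying period is 235 days, under the 250 days limit. So (e) is unavailable.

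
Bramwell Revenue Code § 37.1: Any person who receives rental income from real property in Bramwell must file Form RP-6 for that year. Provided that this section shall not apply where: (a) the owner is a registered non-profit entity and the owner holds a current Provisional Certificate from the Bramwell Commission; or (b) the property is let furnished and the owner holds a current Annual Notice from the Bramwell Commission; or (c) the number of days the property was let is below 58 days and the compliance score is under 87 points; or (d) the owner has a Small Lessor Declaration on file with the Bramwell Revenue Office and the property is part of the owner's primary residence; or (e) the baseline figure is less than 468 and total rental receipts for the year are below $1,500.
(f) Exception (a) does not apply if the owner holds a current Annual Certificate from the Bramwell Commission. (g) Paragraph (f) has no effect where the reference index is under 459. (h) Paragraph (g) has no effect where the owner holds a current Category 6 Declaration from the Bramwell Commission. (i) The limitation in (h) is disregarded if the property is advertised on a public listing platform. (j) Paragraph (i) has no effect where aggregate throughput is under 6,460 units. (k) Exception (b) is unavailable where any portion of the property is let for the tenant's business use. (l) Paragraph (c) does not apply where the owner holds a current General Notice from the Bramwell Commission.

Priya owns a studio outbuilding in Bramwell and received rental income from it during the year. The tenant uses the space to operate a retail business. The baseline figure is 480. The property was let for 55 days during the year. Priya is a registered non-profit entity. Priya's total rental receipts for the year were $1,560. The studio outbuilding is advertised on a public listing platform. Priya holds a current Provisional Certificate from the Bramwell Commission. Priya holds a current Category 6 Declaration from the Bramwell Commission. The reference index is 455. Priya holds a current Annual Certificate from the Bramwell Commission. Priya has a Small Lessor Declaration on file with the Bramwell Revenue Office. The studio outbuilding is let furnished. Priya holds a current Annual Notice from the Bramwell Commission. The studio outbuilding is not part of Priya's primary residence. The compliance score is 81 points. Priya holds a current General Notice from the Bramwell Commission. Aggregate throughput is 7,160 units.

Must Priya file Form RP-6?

Exception (a): Priya is a registered non-profit; a current Provisional Certificate is held — every condition holds. Applying paragraphs (f)–(j): (f) would limit (a) — a current Annual Certificate is held — but (g) sets (f) aside: (g) operates against (f): the reference index is 455, under the 459 limit. (h) operates (a current Category 6 Declaration is held), but is set aside by (i): (i) operates — the property is publicly advertised. (j), which would lift (i), is inapplicable — aggregate throughput is 7,160 units, not under 6,460 units. Exception (a) stands.
Exception (b): the property is let furnished; a current Annual Notice is held — every condition holds. However, paragraph (k) must be considered: (k) is triggered — the space is let for business use. (b) is therefore removed.
Exception (c)'s conditions are all satisfied: the number of days the property was let is 55 days, below the 58 days limit; the compliance score is 81 points, under the 87 points limit. But applying paragraph (l): (l) operates — a current General Notice is held. So (c) is unavailable.
Exception (d) fails — the studio outbuilding is not part of the primary residence.
Exception (e) fails — the baseline figure is 480, not less than 468.

No — exception (a) applies; Priya is not required to file Form RP-6.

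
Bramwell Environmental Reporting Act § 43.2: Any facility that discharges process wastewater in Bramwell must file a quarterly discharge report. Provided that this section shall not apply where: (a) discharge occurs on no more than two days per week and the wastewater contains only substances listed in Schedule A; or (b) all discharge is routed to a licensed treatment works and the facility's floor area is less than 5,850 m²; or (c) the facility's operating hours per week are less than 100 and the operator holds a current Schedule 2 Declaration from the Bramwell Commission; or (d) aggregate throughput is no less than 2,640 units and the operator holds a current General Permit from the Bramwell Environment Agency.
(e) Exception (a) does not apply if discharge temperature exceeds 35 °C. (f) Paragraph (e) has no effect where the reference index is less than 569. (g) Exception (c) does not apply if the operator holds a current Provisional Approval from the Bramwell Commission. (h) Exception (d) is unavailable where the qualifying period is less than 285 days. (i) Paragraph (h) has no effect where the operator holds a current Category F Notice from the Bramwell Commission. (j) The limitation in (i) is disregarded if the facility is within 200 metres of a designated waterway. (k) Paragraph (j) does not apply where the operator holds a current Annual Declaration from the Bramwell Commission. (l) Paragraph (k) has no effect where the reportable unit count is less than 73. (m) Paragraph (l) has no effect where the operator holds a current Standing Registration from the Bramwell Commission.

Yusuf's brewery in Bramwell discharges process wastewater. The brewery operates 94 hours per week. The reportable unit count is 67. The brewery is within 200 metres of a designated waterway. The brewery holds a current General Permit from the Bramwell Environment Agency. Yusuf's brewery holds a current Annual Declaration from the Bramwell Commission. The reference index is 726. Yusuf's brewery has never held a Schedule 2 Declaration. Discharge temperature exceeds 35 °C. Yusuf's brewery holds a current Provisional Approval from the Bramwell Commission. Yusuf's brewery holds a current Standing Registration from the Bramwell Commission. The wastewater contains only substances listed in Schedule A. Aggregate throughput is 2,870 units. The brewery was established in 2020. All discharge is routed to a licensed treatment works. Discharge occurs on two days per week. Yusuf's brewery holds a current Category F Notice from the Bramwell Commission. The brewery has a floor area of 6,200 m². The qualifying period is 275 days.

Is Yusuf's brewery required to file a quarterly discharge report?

Exception (a): discharge occurs on no more than two days per week; the wastewater is Schedule-A-only — every condition holds. But applying paragraphs (e)–(f): (e) is triggered — discharge temperature exceeds 35 °C. (f), which would lift (e), is inapplicable — the reference index is 726, not less than 569. Exception (a) does not apply.
Exception (b) fails — the facility's floor area is 6,200 m², not less than 5,850 m².
Exception (c) requires that the operator holds a current Schedule 2 Declaration from the Bramwell Commission; but the Schedule 2 Declaration is not current, so (c) is unavailable.
All of (d)'s requirements are met (aggregate throughput is 2,870 units, meeting the 2,640 units threshold; a current General Permit is held). Applying paragraphs (h)–(m): (h) applies (the qualifying period is 275 days, less than the 285 days limit), but is itself disapplied by (i): (i) applies — a current Category F Notice is held. (j) would limit (i) — the brewery is within 200 m of a designated waterway — but (k) sets (j) aside: (k) operates — a current Annual Declaration is held. (l) is triggered (the reportable unit count is 67, less than the 73 limit), but is set aside by (m): (m) operates against (l): a current Standing Registration is held. So (d) applies.

No — exception (d) applies; Yusuf's brewery is not required to file a quarterly discharge report.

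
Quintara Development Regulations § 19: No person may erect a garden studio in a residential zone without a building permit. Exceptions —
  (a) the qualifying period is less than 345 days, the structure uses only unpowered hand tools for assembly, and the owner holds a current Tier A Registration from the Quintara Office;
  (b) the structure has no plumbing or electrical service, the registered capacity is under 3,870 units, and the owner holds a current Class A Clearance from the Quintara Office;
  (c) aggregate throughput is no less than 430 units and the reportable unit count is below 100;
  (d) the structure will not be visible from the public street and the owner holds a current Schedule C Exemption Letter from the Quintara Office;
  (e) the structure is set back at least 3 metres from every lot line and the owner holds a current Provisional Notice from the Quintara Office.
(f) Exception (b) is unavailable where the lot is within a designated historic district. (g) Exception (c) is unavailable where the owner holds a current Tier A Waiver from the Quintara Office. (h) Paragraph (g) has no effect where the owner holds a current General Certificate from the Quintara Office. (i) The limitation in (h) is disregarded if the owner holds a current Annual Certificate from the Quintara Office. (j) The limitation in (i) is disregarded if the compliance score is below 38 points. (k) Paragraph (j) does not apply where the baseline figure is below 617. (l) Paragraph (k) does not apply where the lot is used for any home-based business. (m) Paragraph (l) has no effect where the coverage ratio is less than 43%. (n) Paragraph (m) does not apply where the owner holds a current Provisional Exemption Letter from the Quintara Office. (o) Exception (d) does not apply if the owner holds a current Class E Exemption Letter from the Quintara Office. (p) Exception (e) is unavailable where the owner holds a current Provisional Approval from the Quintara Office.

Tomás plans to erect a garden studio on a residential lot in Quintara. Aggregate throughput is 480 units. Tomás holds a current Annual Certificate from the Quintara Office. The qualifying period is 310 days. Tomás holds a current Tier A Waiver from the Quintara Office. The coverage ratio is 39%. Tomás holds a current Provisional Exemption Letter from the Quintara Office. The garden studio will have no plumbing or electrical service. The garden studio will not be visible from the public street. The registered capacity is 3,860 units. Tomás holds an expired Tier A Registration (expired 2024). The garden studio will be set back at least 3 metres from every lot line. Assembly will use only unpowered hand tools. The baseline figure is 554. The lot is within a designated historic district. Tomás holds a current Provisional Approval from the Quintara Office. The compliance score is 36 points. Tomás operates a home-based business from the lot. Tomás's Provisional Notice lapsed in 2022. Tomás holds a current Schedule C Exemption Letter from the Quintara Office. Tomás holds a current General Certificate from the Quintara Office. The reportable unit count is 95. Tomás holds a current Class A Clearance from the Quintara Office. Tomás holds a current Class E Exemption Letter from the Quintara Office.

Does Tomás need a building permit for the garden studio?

No — exception (c) applies; Tomás does not need a building permit.

Exception (a) fails — the Tier A Registration is not current.
Exception (b)'s conditions are all satisfied: there is no plumbing or electrical service; the registered capacity is 3,860 units, under the 3,870 units limit; a current Class A Clearance is held. However, paragraph (f) must be considered: (f) is engaged — the lot is in a historic district. Exception (b) does not apply.
Exception (c): aggregate throughput is 480 units, meeting the 430 units threshold; the reportable unit count is 95, below the 100 limit — every condition holds. Under paragraphs (g)–(n): (g) operates (a current Tier A Waiver is held), but is itself disapplied by (h): (h) is engaged — a current General Certificate is held. (i) would limit (h) — a current Annual Certificate is held — but (j) sets (i) aside: (j) is engaged — the compliance score is 36 points, below the 38 points limit. (k) is triggered (the baseline figure is 554, below the 617 limit), but is set aside by (l): (l) is triggered — a home-based business operates on the lot. (m) would limit (l) — the coverage ratio is 39%, less than the 43% limit — but (n) sets (m) aside: (n) operates against (m): a current Provisional Exemption Letter is held. Exception (c) stands.
All of (d)'s requirements are met (the structure will not be visible from the street; a current Schedule C Exemption Letter is held). However, paragraph (o) must be considered: (o) is engaged — a current Class E Exemption Letter is held. So (d) is unavailable.
Exception (e) fails — no current Provisional Notice is held.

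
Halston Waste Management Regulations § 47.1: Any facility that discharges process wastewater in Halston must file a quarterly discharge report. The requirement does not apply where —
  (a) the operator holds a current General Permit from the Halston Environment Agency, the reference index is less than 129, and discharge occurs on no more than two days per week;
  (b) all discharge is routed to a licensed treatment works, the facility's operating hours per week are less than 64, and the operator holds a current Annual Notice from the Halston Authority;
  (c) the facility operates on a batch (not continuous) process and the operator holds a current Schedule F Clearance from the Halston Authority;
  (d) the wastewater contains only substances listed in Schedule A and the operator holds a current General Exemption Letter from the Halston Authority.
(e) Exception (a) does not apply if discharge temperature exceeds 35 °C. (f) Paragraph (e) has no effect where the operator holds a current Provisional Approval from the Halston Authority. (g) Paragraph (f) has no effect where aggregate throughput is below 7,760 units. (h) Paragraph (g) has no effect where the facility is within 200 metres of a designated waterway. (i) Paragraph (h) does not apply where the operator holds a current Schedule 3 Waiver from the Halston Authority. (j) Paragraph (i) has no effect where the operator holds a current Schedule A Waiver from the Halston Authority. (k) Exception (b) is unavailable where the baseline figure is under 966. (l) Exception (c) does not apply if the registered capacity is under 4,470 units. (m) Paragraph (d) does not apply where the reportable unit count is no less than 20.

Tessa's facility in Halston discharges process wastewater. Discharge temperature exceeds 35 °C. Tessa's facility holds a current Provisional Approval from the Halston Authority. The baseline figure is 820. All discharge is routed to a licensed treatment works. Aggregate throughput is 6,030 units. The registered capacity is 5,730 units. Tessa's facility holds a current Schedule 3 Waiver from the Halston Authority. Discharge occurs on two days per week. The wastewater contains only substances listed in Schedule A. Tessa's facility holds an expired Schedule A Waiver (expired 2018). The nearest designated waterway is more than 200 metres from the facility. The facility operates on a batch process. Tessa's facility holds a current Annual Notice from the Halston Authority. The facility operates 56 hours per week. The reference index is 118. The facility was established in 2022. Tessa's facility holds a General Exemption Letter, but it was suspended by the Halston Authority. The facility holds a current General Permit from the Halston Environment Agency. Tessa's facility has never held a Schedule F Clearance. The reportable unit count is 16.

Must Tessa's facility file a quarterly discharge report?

Yes — Tessa's facility must file a quarterly discharge report.

Exception (a): a current General Permit is held; the reference index is 118, less than the 129 limit; discharge occurs on no more than two days per week — every condition holds. But: (e) operates against (a): discharge temperature exceeds 35 °C. (f) would limit (e) — a current Provisional Approval is held — but (g) sets (f) aside: (g) is triggered — aggregate throughput is 6,030 units, below the 7,760 units limit. (h), which would lift (g), does not operate here — the facility is more than 200 m from any designated waterway. Exception (a) does not apply.
Exception (b)'s conditions are all satisfied: discharge is routed to a licensed treatment works; the facility's operating hours per week are 56, less than the 64 limit; a current Annual Notice is held. But: (k) is engaged — the baseline figure is 820, under the 966 limit. So (b) is unavailable.
Exception (c) does not apply: there is no Schedule F Clearance in force.
Exception (d) does not apply: the General Exemption Letter is not current.
Every exception is unavailable, so the rule governs.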